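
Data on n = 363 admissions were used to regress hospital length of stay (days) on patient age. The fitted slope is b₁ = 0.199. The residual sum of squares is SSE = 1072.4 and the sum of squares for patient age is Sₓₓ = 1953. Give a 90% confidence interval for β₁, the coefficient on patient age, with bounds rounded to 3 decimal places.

(0.135, 0.263)

MSE = SSE/(n − 2) = 1072.4/361 = 2.97064.
SE(b₁) = √(MSE/Sₓₓ) = √(2.97064/1953) = 0.0390008.
df = n − 2 = 361.
t* = t_{0.05, 361} = 1.649086.
Margin = t* × SE = 1.649086 × 0.0390008 = 0.06432.
CI: 0.199 ± 0.06432 → (0.135, 0.263).
With 90% confidence, each one-unit increase in patient age is associated with a change of between 0.135 and 0.263 days in hospital length of stay.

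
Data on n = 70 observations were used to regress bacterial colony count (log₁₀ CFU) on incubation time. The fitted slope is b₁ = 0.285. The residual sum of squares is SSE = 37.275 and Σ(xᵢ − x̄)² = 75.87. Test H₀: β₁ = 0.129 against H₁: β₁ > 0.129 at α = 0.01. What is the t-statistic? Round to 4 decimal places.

MSE = SSE/(n − 2) = 37.275/68 = 0.548162.
SE(b₁) = √(MSE/Sₓₓ) = √(0.548162/75.87) = 0.0850001.
t = (0.285 − 0.129) / 0.0850001 = 1.8353.
df = n − 2 = 68.
One-sided p ≈ 0.0354, which is ≥ 0.01, so fail to reject H₀.
The data do not give significant evidence that the true slope on incubation time exceeds 0.129 log₁₀ CFU per unit.

t = 1.8353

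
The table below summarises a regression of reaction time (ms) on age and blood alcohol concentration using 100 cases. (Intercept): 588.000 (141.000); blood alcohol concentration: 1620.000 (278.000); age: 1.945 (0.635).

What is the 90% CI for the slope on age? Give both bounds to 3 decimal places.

(0.890, 3.000)

Read off: b = 1.945, SE = 0.635 for age.
df = n − k − 1 = 100 − 2 − 1 = 97.
t* = t_{0.05, 97} = 1.660715.
Margin = t* × SE = 1.660715 × 0.635 = 1.05455.
CI: 1.945 ± 1.05455 → (0.890, 3.000).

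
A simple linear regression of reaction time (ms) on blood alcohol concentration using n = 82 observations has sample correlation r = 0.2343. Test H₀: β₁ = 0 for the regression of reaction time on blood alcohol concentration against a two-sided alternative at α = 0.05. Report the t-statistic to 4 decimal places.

t = r·√(n − 2)/√(1 − r²) = 0.2343·√80/√0.945104 = 2.1556.
df = n − 2 = 80.
Two-sided p ≈ 0.0341, which is < 0.05, so reject H₀.
There is evidence of a linear association between blood alcohol concentration and reaction time.

t = 2.1556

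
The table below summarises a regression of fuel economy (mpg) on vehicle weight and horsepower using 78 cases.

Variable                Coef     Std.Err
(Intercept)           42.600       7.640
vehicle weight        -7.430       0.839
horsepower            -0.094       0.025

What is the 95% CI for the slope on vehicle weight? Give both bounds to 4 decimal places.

(-9.1014, -5.7586)

Read off: b = -7.430, SE = 0.839 for vehicle weight.
df = n − k − 1 = 78 − 2 − 1 = 75.
t* = t_{0.025, 75} = 1.992102.
Margin = t* × SE = 1.992102 × 0.839 = 1.671374.
CI: -7.430 ± 1.671374 → (-9.1014, -5.7586).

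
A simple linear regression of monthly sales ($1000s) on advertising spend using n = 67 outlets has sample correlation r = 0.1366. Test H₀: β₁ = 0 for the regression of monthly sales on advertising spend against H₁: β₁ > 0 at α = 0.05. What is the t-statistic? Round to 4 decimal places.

t = r·√(n − 2)/√(1 − r²) = 0.1366·√65/√0.98134 = 1.1117.
df = n − 2 = 65.
One-sided p ≈ 0.1352, which is ≥ 0.05, so fail to reject H₀.
The data do not give significant evidence of a linear association between advertising spend and monthly sales.

t = 1.1117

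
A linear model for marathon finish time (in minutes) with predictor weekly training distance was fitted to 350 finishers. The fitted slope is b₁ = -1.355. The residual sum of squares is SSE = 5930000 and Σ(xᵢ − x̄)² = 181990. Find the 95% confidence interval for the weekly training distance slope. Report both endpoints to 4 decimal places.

(-1.9568, -0.7532)

MSE = SSE/(n − 2) = 5930000/348 = 17040.2.
SE(b₁) = √(MSE/Sₓₓ) = √(17040.2/181990) = 0.305995.
df = n − 2 = 348.
t* = t_{0.025, 348} = 1.966804.
Margin = t* × SE = 1.966804 × 0.305995 = 0.601832.
CI: -1.355 ± 0.601832 → (-1.9568, -0.7532).
With 95% confidence, each one-unit increase in weekly training distance is associated with a change of between -1.9568 and -0.7532 minutes in marathon finish time.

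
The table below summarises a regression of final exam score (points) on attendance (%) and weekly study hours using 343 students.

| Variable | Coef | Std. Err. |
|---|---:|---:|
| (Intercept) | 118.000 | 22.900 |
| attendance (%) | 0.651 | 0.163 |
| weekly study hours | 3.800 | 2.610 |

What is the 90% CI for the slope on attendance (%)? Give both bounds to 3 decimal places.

Read off: b = 0.651, SE = 0.163 for attendance (%).
df = n − k − 1 = 343 − 2 − 1 = 340.
t* = t_{0.05, 340} = 1.649348.
Margin = t* × SE = 1.649348 × 0.163 = 0.26884.
CI: 0.651 ± 0.26884 → (0.382, 0.920).

(0.382, 0.920)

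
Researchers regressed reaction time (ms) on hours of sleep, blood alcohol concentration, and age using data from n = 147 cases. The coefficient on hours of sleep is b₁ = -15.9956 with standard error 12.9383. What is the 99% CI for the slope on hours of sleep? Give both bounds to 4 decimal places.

(-49.7729, 17.7817)

df = n − k − 1 = 147 − 3 − 1 = 143.
t* = t_{0.005, 143} = 2.610647.
Margin = t* × SE = 2.610647 × 12.9383 = 33.777334.
CI: -15.9956 ± 33.777334 → (-49.7729, 17.7817).
With 99% confidence, each one-unit increase in hours of sleep is associated with a change of between -49.7729 and 17.7817 ms in reaction time, holding the other predictors fixed.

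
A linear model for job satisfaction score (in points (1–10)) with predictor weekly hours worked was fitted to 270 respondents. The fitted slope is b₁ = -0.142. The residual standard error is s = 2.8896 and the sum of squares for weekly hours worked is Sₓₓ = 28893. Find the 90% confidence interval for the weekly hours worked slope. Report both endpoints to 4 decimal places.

(-0.1701, -0.1139)

SE(b₁) = s/√Sₓₓ = 2.8896/√28893 = 0.0169997.
df = n − 2 = 268.
t* = t_{0.05, 268} = 1.650559.
Margin = t* × SE = 1.650559 × 0.0169997 = 0.028059.
CI: -0.142 ± 0.028059 → (-0.1701, -0.1139).
With 90% confidence, each one-unit increase in weekly hours worked is associated with a change of between -0.1701 and -0.1139 points (1–10) in job satisfaction score.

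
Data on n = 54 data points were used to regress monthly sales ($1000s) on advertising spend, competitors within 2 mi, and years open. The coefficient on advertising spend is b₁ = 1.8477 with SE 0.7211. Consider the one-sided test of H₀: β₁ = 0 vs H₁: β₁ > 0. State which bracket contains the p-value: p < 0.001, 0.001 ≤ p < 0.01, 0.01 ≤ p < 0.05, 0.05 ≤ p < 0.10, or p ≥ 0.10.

t = 1.8477 / 0.7211 = 2.562.
df = n − k − 1 = 54 − 3 − 1 = 50.
One-sided p = P(T_{50} > t) ≈ 0.0067.
So 0.001 ≤ p < 0.01.

0.001 ≤ p < 0.01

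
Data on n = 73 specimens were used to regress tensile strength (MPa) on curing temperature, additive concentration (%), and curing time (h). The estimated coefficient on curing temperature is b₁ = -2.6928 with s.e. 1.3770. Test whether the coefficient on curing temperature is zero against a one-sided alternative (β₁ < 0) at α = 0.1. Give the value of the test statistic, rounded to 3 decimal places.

H₀: β₁ = 0 vs H₁: β₁ < 0.
t = (b₁ − β₁⁰)/SE = -2.6928 / 1.3770 = -1.956.
df = n − k − 1 = 73 − 3 − 1 = 69.
One-sided p ≈ 0.0273, which is < 0.1, so reject H₀.
There is evidence that the true slope on curing temperature is negative, holding the other predictors fixed.

t = -1.956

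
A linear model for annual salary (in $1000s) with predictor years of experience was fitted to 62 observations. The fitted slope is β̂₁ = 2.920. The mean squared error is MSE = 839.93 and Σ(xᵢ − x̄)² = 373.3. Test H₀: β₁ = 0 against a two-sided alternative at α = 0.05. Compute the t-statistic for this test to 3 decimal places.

t = 1.947

SE(β̂₁) = √(MSE/Sₓₓ) = √(839.93/373.3) = 1.5.
t = 2.920 / 1.5 = 1.947.
df = n − 2 = 60.
Two-sided p ≈ 0.0563, which is ≥ 0.05, so fail to reject H₀.
The data do not give significant evidence of an association between years of experience and annual salary.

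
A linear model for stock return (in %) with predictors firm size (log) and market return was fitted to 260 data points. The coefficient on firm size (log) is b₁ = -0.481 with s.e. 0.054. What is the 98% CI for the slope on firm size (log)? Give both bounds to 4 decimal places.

df = n − k − 1 = 260 − 2 − 1 = 257.
t* = t_{0.01, 257} = 2.340945.
Margin = t* × SE = 2.340945 × 0.054 = 0.126411.
CI: -0.481 ± 0.126411 → (-0.6074, -0.3546).
With 98% confidence, each one-unit increase in firm size (log) is associated with a change of between -0.6074 and -0.3546 % in stock return, holding the other predictors fixed.

(-0.6074, -0.3546)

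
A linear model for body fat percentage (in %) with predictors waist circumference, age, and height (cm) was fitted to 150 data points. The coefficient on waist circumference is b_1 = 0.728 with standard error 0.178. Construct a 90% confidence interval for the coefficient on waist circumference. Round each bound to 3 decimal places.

df = n − k − 1 = 150 − 3 − 1 = 146.
t* = t_{0.05, 146} = 1.655357.
Margin = t* × SE = 1.655357 × 0.178 = 0.29465.
CI: 0.728 ± 0.29465 → (0.433, 1.023).
With 90% confidence, each one-unit increase in waist circumference is associated with a change of between 0.433 and 1.023 % in body fat percentage, holding the other predictors fixed.

(0.433, 1.023)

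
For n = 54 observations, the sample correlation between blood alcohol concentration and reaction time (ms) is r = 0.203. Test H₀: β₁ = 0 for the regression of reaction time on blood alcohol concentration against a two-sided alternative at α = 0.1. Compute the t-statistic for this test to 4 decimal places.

t = 1.4950

t = r·√(n − 2)/√(1 − r²) = 0.203·√52/√0.958791 = 1.4950.
df = n − 2 = 52.
Two-sided p ≈ 0.1410, which is ≥ 0.1, so fail to reject H₀.
The data do not give significant evidence of a linear association between blood alcohol concentration and reaction time.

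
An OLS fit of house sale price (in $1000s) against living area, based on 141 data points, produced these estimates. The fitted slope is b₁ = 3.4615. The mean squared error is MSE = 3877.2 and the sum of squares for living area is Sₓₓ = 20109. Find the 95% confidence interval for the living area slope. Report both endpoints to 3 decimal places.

(2.593, 4.330)

SE(b₁) = √(MSE/Sₓₓ) = √(3877.2/20109) = 0.4391.
df = n − 2 = 139.
t* = t_{0.025, 139} = 1.977178.
Margin = t* × SE = 1.977178 × 0.4391 = 0.86818.
CI: 3.4615 ± 0.86818 → (2.593, 4.330).
With 95% confidence, each one-unit increase in living area is associated with a change of between 2.593 and 4.330 $1000s in house sale price.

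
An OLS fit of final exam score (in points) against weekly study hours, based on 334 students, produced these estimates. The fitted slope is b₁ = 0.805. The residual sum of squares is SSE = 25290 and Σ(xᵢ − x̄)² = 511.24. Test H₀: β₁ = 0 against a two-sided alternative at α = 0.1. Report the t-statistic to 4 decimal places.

t = 2.0855

MSE = SSE/(n − 2) = 25290/332 = 76.1747.
SE(b₁) = √(MSE/Sₓₓ) = √(76.1747/511.24) = 0.386005.
t = 0.805 / 0.386005 = 2.0855.
df = n − 2 = 332.
Two-sided p ≈ 0.0378, which is < 0.1, so reject H₀.
There is evidence that weekly study hours is associated with final exam score.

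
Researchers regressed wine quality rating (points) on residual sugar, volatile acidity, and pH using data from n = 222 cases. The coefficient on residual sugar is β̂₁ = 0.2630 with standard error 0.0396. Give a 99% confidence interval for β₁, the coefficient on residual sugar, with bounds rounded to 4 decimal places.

df = n − k − 1 = 222 − 3 − 1 = 218.
t* = t_{0.005, 218} = 2.598569.
Margin = t* × SE = 2.598569 × 0.0396 = 0.102903.
CI: 0.2630 ± 0.102903 → (0.1601, 0.3659).
With 99% confidence, each one-unit increase in residual sugar is associated with a change of between 0.1601 and 0.3659 points in wine quality rating, holding the other predictors fixed.

(0.1601, 0.3659)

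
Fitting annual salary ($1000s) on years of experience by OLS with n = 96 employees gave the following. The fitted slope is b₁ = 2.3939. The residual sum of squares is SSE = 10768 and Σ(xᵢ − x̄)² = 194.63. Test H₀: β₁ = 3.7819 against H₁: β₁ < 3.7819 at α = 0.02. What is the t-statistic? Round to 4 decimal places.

t = -1.8092

MSE = SSE/(n − 2) = 10768/94 = 114.553.
SE(b₁) = √(MSE/Sₓₓ) = √(114.553/194.63) = 0.767183.
t = (2.3939 − 3.7819) / 0.767183 = -1.8092.
df = n − 2 = 94.
One-sided p ≈ 0.0368, which is ≥ 0.02, so fail to reject H₀.
The data do not give significant evidence that the true slope on years of experience is below 3.7819 $1000s per unit.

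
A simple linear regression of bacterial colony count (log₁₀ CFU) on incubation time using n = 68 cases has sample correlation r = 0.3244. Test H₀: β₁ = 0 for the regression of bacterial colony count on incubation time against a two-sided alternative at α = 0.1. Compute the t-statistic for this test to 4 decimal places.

t = 2.7861

t = r·√(n − 2)/√(1 − r²) = 0.3244·√66/√0.894765 = 2.7861.
df = n − 2 = 66.
Two-sided p ≈ 0.0070, which is < 0.1, so reject H₀.
There is evidence of a linear association between incubation time and bacterial colony count.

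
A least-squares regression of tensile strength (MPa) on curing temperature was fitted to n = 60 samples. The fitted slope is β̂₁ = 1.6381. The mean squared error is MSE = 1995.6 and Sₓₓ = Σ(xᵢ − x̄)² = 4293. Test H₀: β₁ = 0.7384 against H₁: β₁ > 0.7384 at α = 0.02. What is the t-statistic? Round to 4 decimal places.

SE(β̂₁) = √(MSE/Sₓₓ) = √(1995.6/4293) = 0.681799.
t = (1.6381 − 0.7384) / 0.681799 = 1.3196.
df = n − 2 = 58.
One-sided p ≈ 0.0961, which is ≥ 0.02, so fail to reject H₀.
The data do not give significant evidence that the true slope on curing temperature exceeds 0.7384 MPa per unit.

t = 1.3196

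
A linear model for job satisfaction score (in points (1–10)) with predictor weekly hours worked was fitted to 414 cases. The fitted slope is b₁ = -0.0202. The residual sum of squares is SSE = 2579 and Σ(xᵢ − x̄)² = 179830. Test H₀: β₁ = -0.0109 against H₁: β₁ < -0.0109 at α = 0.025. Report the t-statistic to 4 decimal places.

t = -1.5763

MSE = SSE/(n − 2) = 2579/412 = 6.25971.
SE(b₁) = √(MSE/Sₓₓ) = √(6.25971/179830) = 0.00589992.
t = (-0.0202 − (-0.0109)) / 0.00589992 = -1.5763.
df = n − 2 = 412.
One-sided p ≈ 0.0579, which is ≥ 0.025, so fail to reject H₀.
The data do not give significant evidence that the true slope on weekly hours worked is below -0.0109 points (1–10) per unit.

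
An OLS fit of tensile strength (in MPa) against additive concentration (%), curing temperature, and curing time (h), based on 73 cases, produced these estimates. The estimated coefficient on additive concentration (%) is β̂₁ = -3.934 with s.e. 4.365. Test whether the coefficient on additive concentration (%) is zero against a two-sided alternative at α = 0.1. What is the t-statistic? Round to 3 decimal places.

H₀: β₁ = 0 vs H₁: β₁ ≠ 0.
t = (β̂₁ − β₁⁰)/SE = -3.934 / 4.365 = -0.901.
df = n − k − 1 = 73 − 3 − 1 = 69.
Two-sided p ≈ 0.3706, which is ≥ 0.1, so fail to reject H₀.
The data do not give significant evidence of an association between additive concentration (%) and tensile strength, after adjusting for the other predictors.

t = -0.901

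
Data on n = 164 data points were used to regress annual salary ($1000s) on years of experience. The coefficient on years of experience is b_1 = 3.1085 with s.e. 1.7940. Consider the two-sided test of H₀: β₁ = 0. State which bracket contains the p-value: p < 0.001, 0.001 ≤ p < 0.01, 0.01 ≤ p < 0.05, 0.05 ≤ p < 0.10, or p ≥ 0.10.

t = 3.1085 / 1.7940 = 1.733.
df = n − 2 = 164 − 2 = 162.
Two-sided p = 2·P(T_{162} > |t|) ≈ 0.0850.
So 0.05 ≤ p < 0.10.

0.05 ≤ p < 0.10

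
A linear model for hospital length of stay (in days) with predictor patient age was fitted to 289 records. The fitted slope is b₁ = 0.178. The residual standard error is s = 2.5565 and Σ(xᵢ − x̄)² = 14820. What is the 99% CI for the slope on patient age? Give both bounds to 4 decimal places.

SE(b₁) = s/√Sₓₓ = 2.5565/√14820 = 0.0210001.
df = n − 2 = 287.
t* = t_{0.005, 287} = 2.593068.
Margin = t* × SE = 2.593068 × 0.0210001 = 0.054455.
CI: 0.178 ± 0.054455 → (0.1235, 0.2325).
With 99% confidence, each one-unit increase in patient age is associated with a change of between 0.1235 and 0.2325 days in hospital length of stay.

(0.1235, 0.2325)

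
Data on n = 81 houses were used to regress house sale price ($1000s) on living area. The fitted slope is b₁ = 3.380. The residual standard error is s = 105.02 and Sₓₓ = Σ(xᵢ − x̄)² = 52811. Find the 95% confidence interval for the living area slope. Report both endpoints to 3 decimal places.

SE(b₁) = s/√Sₓₓ = 105.02/√52811 = 0.456993.
df = n − 2 = 79.
t* = t_{0.025, 79} = 1.99045.
Margin = t* × SE = 1.99045 × 0.456993 = 0.90962.
CI: 3.380 ± 0.90962 → (2.470, 4.290).
With 95% confidence, each one-unit increase in living area is associated with a change of between 2.470 and 4.290 $1000s in house sale price.

(2.470, 4.290)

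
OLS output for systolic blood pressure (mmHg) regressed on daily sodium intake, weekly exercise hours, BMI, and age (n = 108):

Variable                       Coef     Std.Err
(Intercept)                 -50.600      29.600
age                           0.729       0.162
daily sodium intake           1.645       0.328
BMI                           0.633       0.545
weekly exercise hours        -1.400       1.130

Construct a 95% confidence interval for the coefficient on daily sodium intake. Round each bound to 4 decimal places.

(0.9945, 2.2955)

Read off: b = 1.645, SE = 0.328 for daily sodium intake.
df = n − k − 1 = 108 − 4 − 1 = 103.
t* = t_{0.025, 103} = 1.983264.
Margin = t* × SE = 1.983264 × 0.328 = 0.650511.
CI: 1.645 ± 0.650511 → (0.9945, 2.2955).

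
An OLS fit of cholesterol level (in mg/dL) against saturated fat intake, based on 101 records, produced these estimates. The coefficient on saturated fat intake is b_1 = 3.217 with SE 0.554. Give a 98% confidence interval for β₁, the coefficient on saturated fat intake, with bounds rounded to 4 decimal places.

(1.9070, 4.5270)

df = n − 2 = 101 − 2 = 99.
t* = t_{0.01, 99} = 2.364606.
Margin = t* × SE = 2.364606 × 0.554 = 1.309992.
CI: 3.217 ± 1.309992 → (1.9070, 4.5270).
With 98% confidence, each one-unit increase in saturated fat intake is associated with a change of between 1.9070 and 4.5270 mg/dL in cholesterol level.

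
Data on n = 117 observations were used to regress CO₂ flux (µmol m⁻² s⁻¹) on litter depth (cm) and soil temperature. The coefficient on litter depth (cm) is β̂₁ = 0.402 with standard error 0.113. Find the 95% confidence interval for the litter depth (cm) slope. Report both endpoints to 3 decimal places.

(0.178, 0.626)

df = n − k − 1 = 117 − 2 − 1 = 114.
t* = t_{0.025, 114} = 1.980992.
Margin = t* × SE = 1.980992 × 0.113 = 0.22385.
CI: 0.402 ± 0.22385 → (0.178, 0.626).
With 95% confidence, each one-unit increase in litter depth (cm) is associated with a change of between 0.178 and 0.626 µmol m⁻² s⁻¹ in CO₂ flux, holding the other predictors fixed.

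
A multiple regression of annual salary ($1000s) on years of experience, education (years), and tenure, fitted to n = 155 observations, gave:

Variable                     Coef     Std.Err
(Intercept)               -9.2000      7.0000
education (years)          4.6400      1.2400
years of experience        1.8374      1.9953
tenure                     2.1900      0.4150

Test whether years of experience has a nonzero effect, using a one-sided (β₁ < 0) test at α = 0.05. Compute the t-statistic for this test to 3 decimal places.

t = 0.921

Read off: b = 1.8374, SE = 1.9953 for years of experience.
H₀: β₁ = 0 vs H₁: β₁ < 0.
t = 1.8374 / 1.9953 = 0.921.
df = n − k − 1 = 155 − 3 − 1 = 151.
One-sided p ≈ 0.8207, which is ≥ 0.05, so fail to reject H₀.
The data do not give significant evidence that the true slope on years of experience is negative, holding the other predictors fixed.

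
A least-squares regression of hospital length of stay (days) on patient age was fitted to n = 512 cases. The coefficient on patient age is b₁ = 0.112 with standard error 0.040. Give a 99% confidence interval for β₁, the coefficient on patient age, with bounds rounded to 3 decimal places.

(0.009, 0.215)

df = n − 2 = 512 − 2 = 510.
t* = t_{0.005, 510} = 2.585504.
Margin = t* × SE = 2.585504 × 0.040 = 0.10342.
CI: 0.112 ± 0.10342 → (0.009, 0.215).
With 99% confidence, each one-unit increase in patient age is associated with a change of between 0.009 and 0.215 days in hospital length of stay.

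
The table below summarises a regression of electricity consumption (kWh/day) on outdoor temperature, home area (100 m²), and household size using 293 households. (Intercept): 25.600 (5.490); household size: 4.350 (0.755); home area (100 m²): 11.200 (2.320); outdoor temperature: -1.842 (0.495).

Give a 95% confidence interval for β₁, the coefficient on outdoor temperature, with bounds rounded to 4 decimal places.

(-2.8163, -0.8677)

Read off: b = -1.842, SE = 0.495 for outdoor temperature.
df = n − k − 1 = 293 − 3 − 1 = 289.
t* = t_{0.025, 289} = 1.968206.
Margin = t* × SE = 1.968206 × 0.495 = 0.974262.
CI: -1.842 ± 0.974262 → (-2.8163, -0.8677).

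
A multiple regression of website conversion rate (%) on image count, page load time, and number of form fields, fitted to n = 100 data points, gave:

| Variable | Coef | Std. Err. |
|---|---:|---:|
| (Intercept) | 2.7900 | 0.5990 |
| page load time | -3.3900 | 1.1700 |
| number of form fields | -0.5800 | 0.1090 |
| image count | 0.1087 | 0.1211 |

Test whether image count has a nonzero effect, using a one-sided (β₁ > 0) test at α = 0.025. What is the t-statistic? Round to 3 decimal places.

Read off: b = 0.1087, SE = 0.1211 for image count.
H₀: β₁ = 0 vs H₁: β₁ > 0.
t = 0.1087 / 0.1211 = 0.898.
df = n − k − 1 = 100 − 3 − 1 = 96.
One-sided p ≈ 0.1858, which is ≥ 0.025, so fail to reject H₀.
The data do not give significant evidence that the true slope on image count is positive, holding the other predictors fixed.

t = 0.898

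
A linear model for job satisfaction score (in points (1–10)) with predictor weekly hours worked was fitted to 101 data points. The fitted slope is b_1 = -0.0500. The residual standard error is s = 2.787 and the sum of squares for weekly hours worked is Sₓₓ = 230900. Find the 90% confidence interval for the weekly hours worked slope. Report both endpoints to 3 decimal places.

SE(b_1) = s/√Sₓₓ = 2.787/√230900 = 0.00579996.
df = n − 2 = 99.
t* = t_{0.05, 99} = 1.660391.
Margin = t* × SE = 1.660391 × 0.00579996 = 0.00963.
CI: -0.0500 ± 0.00963 → (-0.060, -0.040).
With 90% confidence, each one-unit increase in weekly hours worked is associated with a change of between -0.060 and -0.040 points (1–10) in job satisfaction score.

(-0.060, -0.040)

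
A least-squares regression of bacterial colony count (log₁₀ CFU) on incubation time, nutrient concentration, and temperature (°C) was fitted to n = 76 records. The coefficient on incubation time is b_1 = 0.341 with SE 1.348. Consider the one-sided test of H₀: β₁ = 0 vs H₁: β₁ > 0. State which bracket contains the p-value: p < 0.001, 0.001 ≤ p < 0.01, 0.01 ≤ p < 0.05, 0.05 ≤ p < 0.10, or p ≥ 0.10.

p ≥ 0.10

t = 0.341 / 1.348 = 0.253.
df = n − k − 1 = 76 − 3 − 1 = 72.
One-sided p = P(T_{72} > t) ≈ 0.4005.
So p ≥ 0.10.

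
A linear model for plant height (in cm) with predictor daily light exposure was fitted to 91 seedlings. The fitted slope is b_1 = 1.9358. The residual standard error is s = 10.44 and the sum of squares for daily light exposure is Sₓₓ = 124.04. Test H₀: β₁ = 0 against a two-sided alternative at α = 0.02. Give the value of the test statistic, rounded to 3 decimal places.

t = 2.065

SE(b_1) = s/√Sₓₓ = 10.44/√124.04 = 0.937388.
t = 1.9358 / 0.937388 = 2.065.
df = n − 2 = 89.
Two-sided p ≈ 0.0418, which is ≥ 0.02, so fail to reject H₀.
The data do not give significant evidence of an association between daily light exposure and plant height.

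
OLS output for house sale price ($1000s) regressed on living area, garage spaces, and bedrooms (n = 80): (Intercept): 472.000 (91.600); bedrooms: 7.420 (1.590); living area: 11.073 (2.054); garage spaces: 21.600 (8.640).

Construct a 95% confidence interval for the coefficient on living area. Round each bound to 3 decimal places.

Read off: b = 11.073, SE = 2.054 for living area.
df = n − k − 1 = 80 − 3 − 1 = 76.
t* = t_{0.025, 76} = 1.991673.
Margin = t* × SE = 1.991673 × 2.054 = 4.09090.
CI: 11.073 ± 4.09090 → (6.982, 15.164).

(6.982, 15.164)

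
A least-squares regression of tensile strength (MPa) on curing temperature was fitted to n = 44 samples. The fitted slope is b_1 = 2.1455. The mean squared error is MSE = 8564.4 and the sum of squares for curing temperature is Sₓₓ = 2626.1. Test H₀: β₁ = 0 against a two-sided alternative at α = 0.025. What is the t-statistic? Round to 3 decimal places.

t = 1.188

SE(b_1) = √(MSE/Sₓₓ) = √(8564.4/2626.1) = 1.8059.
t = 2.1455 / 1.8059 = 1.188.
df = n − 2 = 42.
Two-sided p ≈ 0.2415, which is ≥ 0.025, so fail to reject H₀.
The data do not give significant evidence of an association between curing temperature and tensile strength.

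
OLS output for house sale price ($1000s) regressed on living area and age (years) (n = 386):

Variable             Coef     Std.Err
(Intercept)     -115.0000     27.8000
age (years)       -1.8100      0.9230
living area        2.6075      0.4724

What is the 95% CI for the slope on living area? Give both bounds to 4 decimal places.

Read off: b = 2.6075, SE = 0.4724 for living area.
df = n − k − 1 = 386 − 2 − 1 = 383.
t* = t_{0.025, 383} = 1.966177.
Margin = t* × SE = 1.966177 × 0.4724 = 0.928822.
CI: 2.6075 ± 0.928822 → (1.6787, 3.5363).

(1.6787, 3.5363)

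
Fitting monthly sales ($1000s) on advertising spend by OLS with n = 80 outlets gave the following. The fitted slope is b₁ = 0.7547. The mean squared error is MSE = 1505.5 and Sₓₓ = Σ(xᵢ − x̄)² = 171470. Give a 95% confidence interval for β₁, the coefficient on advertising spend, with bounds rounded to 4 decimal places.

(0.5682, 0.9412)

SE(b₁) = √(MSE/Sₓₓ) = √(1505.5/171470) = 0.0937014.
df = n − 2 = 78.
t* = t_{0.025, 78} = 1.990847.
Margin = t* × SE = 1.990847 × 0.0937014 = 0.186545.
CI: 0.7547 ± 0.186545 → (0.5682, 0.9412).
With 95% confidence, each one-unit increase in advertising spend is associated with a change of between 0.5682 and 0.9412 $1000s in monthly sales.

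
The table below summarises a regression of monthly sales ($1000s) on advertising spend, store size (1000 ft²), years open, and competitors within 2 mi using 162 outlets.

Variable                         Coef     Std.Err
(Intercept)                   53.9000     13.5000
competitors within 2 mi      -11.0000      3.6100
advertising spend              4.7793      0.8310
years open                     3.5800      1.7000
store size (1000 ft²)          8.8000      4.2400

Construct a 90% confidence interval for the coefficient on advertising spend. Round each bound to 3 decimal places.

(3.404, 6.154)

Read off: b = 4.7793, SE = 0.8310 for advertising spend.
df = n − k − 1 = 162 − 4 − 1 = 157.
t* = t_{0.05, 157} = 1.654617.
Margin = t* × SE = 1.654617 × 0.8310 = 1.37499.
CI: 4.7793 ± 1.37499 → (3.404, 6.154).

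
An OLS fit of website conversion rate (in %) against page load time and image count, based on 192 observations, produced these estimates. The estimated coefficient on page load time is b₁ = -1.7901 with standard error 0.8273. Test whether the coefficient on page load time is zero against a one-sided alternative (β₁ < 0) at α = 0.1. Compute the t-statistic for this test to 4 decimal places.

t = -2.1638

H₀: β₁ = 0 vs H₁: β₁ < 0.
t = (b₁ − β₁⁰)/SE = -1.7901 / 0.8273 = -2.1638.
df = n − k − 1 = 192 − 2 − 1 = 189.
One-sided p ≈ 0.0159, which is < 0.1, so reject H₀.
There is evidence that the true slope on page load time is negative, holding the other predictors fixed.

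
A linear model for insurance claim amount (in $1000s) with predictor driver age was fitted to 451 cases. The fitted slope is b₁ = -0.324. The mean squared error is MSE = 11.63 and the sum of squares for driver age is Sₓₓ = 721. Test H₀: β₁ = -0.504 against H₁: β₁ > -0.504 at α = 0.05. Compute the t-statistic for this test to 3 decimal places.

SE(b₁) = √(MSE/Sₓₓ) = √(11.63/721) = 0.127005.
t = (-0.324 − (-0.504)) / 0.127005 = 1.417.
df = n − 2 = 449.
One-sided p ≈ 0.0785, which is ≥ 0.05, so fail to reject H₀.
The data do not give significant evidence that the true slope on driver age exceeds -0.504 $1000s per unit.

t = 1.417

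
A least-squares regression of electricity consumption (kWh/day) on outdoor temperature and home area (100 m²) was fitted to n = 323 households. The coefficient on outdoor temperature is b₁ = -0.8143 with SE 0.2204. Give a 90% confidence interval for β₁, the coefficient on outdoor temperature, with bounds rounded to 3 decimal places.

df = n − k − 1 = 323 − 2 − 1 = 320.
t* = t_{0.05, 320} = 1.649629.
Margin = t* × SE = 1.649629 × 0.2204 = 0.36358.
CI: -0.8143 ± 0.36358 → (-1.178, -0.451).
With 90% confidence, each one-unit increase in outdoor temperature is associated with a change of between -1.178 and -0.451 kWh/day in electricity consumption, holding the other predictors fixed.

(-1.178, -0.451)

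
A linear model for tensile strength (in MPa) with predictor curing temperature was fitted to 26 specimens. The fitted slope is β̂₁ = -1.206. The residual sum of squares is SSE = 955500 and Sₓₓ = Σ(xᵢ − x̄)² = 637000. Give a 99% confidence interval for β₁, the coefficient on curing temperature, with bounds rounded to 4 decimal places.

MSE = SSE/(n − 2) = 955500/24 = 39812.5.
SE(β̂₁) = √(MSE/Sₓₓ) = √(39812.5/637000) = 0.25.
df = n − 2 = 24.
t* = t_{0.005, 24} = 2.79694.
Margin = t* × SE = 2.79694 × 0.25 = 0.699235.
CI: -1.206 ± 0.699235 → (-1.9052, -0.5068).
With 99% confidence, each one-unit increase in curing temperature is associated with a change of between -1.9052 and -0.5068 MPa in tensile strength.

(-1.9052, -0.5068)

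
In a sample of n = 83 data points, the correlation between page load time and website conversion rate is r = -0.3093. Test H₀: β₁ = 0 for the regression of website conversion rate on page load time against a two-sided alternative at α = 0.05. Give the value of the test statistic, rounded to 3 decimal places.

t = r·√(n − 2)/√(1 − r²) = -0.3093·√81/√0.904334 = -2.927.
df = n − 2 = 81.
Two-sided p ≈ 0.0044, which is < 0.05, so reject H₀.
There is evidence of a linear association between page load time and website conversion rate.

t = -2.927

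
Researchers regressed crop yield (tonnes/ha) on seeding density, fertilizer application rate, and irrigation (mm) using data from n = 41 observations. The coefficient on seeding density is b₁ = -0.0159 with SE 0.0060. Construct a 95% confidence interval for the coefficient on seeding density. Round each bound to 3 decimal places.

(-0.028, -0.004)

df = n − k − 1 = 41 − 3 − 1 = 37.
t* = t_{0.025, 37} = 2.026192.
Margin = t* × SE = 2.026192 × 0.0060 = 0.01216.
CI: -0.0159 ± 0.01216 → (-0.028, -0.004).
With 95% confidence, each one-unit increase in seeding density is associated with a change of between -0.028 and -0.004 tonnes/ha in crop yield, holding the other predictors fixed.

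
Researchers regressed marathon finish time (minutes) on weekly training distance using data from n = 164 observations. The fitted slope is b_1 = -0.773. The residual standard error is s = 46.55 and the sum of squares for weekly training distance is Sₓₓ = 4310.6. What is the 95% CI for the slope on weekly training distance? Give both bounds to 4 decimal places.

(-2.1731, 0.6271)

SE(b_1) = s/√Sₓₓ = 46.55/√4310.6 = 0.709007.
df = n − 2 = 162.
t* = t_{0.025, 162} = 1.974716.
Margin = t* × SE = 1.974716 × 0.709007 = 1.400088.
CI: -0.773 ± 1.400088 → (-2.1731, 0.6271).
With 95% confidence, each one-unit increase in weekly training distance is associated with a change of between -2.1731 and 0.6271 minutes in marathon finish time.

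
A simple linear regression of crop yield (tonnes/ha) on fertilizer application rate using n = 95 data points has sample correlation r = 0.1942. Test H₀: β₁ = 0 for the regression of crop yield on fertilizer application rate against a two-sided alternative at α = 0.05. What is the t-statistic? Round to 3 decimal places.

t = r·√(n − 2)/√(1 − r²) = 0.1942·√93/√0.962286 = 1.909.
df = n − 2 = 93.
Two-sided p ≈ 0.0593, which is ≥ 0.05, so fail to reject H₀.
The data do not give significant evidence of a linear association between fertilizer application rate and crop yield.

t = 1.909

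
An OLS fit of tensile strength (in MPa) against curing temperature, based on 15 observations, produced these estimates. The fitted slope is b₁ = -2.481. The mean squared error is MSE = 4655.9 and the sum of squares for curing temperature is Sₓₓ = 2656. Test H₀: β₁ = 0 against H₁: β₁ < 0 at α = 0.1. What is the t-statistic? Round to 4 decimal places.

SE(b₁) = √(MSE/Sₓₓ) = √(4655.9/2656) = 1.324.
t = -2.481 / 1.324 = -1.8739.
df = n − 2 = 13.
One-sided p ≈ 0.0418, which is < 0.1, so reject H₀.
There is evidence that the true slope on curing temperature is negative.

t = -1.8739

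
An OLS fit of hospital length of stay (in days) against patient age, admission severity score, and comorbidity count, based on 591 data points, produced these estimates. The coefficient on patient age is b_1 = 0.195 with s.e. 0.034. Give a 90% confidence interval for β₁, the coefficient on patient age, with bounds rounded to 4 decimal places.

(0.1390, 0.2510)

df = n − k − 1 = 591 − 3 − 1 = 587.
t* = t_{0.05, 587} = 1.647454.
Margin = t* × SE = 1.647454 × 0.034 = 0.056013.
CI: 0.195 ± 0.056013 → (0.1390, 0.2510).
With 90% confidence, each one-unit increase in patient age is associated with a change of between 0.1390 and 0.2510 days in hospital length of stay, holding the other predictors fixed.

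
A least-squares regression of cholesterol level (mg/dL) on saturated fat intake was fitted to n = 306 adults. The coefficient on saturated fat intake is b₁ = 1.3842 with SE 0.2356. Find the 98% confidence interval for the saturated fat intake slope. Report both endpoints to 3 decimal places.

(0.833, 1.935)

df = n − 2 = 306 − 2 = 304.
t* = t_{0.01, 304} = 2.338677.
Margin = t* × SE = 2.338677 × 0.2356 = 0.55099.
CI: 1.3842 ± 0.55099 → (0.833, 1.935).
With 98% confidence, each one-unit increase in saturated fat intake is associated with a change of between 0.833 and 1.935 mg/dL in cholesterol level.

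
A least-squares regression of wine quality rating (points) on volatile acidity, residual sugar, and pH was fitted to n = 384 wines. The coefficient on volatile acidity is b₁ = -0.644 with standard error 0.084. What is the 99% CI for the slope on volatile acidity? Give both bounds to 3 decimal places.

(-0.861, -0.427)

df = n − k − 1 = 384 − 3 − 1 = 380.
t* = t_{0.005, 380} = 2.588829.
Margin = t* × SE = 2.588829 × 0.084 = 0.21746.
CI: -0.644 ± 0.21746 → (-0.861, -0.427).
With 99% confidence, each one-unit increase in volatile acidity is associated with a change of between -0.861 and -0.427 points in wine quality rating, holding the other predictors fixed.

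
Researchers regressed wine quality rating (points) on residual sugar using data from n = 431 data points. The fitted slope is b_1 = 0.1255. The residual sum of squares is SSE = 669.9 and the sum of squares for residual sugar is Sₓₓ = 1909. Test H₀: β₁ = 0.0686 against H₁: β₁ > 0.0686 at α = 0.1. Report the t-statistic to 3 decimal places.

t = 1.989

MSE = SSE/(n − 2) = 669.9/429 = 1.56154.
SE(b_1) = √(MSE/Sₓₓ) = √(1.56154/1909) = 0.0286005.
t = (0.1255 − 0.0686) / 0.0286005 = 1.989.
df = n − 2 = 429.
One-sided p ≈ 0.0236, which is < 0.1, so reject H₀.
There is evidence that the true slope on residual sugar exceeds 0.0686 points per unit.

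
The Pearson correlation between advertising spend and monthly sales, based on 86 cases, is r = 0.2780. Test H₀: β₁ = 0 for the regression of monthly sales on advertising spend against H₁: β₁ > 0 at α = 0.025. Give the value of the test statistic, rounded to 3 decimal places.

t = r·√(n − 2)/√(1 − r²) = 0.2780·√84/√0.922716 = 2.652.
df = n − 2 = 84.
One-sided p ≈ 0.0048, which is < 0.025, so reject H₀.
There is evidence of a linear association between advertising spend and monthly sales.

t = 2.652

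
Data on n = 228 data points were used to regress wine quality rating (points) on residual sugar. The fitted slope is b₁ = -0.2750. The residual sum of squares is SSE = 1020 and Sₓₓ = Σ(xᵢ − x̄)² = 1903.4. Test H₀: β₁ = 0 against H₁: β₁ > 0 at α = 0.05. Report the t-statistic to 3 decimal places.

t = -5.647

MSE = SSE/(n − 2) = 1020/226 = 4.51327.
SE(b₁) = √(MSE/Sₓₓ) = √(4.51327/1903.4) = 0.0486946.
t = -0.2750 / 0.0486946 = -5.647.
df = n − 2 = 226.
One-sided p ≈ 1.0000, which is ≥ 0.05, so fail to reject H₀.
The data do not give significant evidence that the true slope on residual sugar is positive.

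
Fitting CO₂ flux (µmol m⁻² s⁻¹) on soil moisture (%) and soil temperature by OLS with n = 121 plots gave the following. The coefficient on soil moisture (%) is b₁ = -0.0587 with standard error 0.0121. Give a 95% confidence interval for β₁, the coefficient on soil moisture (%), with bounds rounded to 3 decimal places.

(-0.083, -0.035)

df = n − k − 1 = 121 − 2 − 1 = 118.
t* = t_{0.025, 118} = 1.980272.
Margin = t* × SE = 1.980272 × 0.0121 = 0.02396.
CI: -0.0587 ± 0.02396 → (-0.083, -0.035).
With 95% confidence, each one-unit increase in soil moisture (%) is associated with a change of between -0.083 and -0.035 µmol m⁻² s⁻¹ in CO₂ flux, holding the other predictors fixed.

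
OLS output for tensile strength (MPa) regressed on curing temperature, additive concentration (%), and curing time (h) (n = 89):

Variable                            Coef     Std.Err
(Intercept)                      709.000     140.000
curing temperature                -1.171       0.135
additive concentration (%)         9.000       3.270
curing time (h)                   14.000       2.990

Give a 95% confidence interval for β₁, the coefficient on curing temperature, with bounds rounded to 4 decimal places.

Read off: b = -1.171, SE = 0.135 for curing temperature.
df = n − k − 1 = 89 − 3 − 1 = 85.
t* = t_{0.025, 85} = 1.988268.
Margin = t* × SE = 1.988268 × 0.135 = 0.268416.
CI: -1.171 ± 0.268416 → (-1.4394, -0.9026).

(-1.4394, -0.9026)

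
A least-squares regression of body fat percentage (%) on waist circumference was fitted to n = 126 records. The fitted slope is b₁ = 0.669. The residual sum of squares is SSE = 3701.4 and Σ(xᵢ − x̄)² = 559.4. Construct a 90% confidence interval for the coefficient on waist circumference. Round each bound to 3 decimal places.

MSE = SSE/(n − 2) = 3701.4/124 = 29.85.
SE(b₁) = √(MSE/Sₓₓ) = √(29.85/559.4) = 0.230999.
df = n − 2 = 124.
t* = t_{0.05, 124} = 1.657235.
Margin = t* × SE = 1.657235 × 0.230999 = 0.38282.
CI: 0.669 ± 0.38282 → (0.286, 1.052).
With 90% confidence, each one-unit increase in waist circumference is associated with a change of between 0.286 and 1.052 % in body fat percentage.

(0.286, 1.052)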